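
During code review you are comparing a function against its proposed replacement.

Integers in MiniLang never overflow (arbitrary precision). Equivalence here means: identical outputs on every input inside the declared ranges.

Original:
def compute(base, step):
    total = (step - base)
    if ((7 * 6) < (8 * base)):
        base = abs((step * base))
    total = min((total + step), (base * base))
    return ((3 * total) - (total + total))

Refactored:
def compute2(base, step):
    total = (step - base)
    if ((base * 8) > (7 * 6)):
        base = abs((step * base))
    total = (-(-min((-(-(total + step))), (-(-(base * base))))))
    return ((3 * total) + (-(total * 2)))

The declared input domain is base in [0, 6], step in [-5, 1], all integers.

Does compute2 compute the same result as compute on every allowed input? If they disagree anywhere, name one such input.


Changes here: comparison usage differs; and arithmetic usage differs; and constant usage differs; the full 49-point sweep finds no disagreement.
verdict: equivalent


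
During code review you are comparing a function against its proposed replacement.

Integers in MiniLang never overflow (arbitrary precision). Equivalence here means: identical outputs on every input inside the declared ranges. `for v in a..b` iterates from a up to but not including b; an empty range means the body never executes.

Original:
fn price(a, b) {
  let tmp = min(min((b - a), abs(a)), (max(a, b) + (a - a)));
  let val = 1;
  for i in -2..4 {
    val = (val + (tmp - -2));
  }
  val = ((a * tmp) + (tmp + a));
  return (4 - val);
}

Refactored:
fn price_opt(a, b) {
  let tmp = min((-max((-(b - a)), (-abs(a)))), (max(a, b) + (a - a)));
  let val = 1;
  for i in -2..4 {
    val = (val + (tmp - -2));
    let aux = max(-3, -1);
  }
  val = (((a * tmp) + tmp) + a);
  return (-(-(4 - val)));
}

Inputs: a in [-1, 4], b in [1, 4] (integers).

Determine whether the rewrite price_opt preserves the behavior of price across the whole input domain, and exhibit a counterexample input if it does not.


Comparing the listings, the differences include: constant usage differs; local variable names differ; statement counts differ; min/max/abs usage differs.
As a probe, take a=1, b=4: price runs tmp=1, then val=1, then (i=-2), then val=4, then (i=-1), then val=7, then (i=0), then val=10, then (i=1), then val=13, then (i=2), then val=16, then (i=3), then val=19, then val=3, then returns 1; price_opt runs tmp=1, then val=1, then (i=-2), then val=4, then aux=-1, then (i=-1), then val=7, then aux=-1, then (i=0), then val=10, then aux=-1, then (i=1), then val=13, then aux=-1, then (i=2), then val=16, then aux=-1, then (i=3), then val=19, then aux=-1, then val=3, then returns 1; both end at 1.
Every one of the 24 inputs gives matching results.
verdict: equivalent


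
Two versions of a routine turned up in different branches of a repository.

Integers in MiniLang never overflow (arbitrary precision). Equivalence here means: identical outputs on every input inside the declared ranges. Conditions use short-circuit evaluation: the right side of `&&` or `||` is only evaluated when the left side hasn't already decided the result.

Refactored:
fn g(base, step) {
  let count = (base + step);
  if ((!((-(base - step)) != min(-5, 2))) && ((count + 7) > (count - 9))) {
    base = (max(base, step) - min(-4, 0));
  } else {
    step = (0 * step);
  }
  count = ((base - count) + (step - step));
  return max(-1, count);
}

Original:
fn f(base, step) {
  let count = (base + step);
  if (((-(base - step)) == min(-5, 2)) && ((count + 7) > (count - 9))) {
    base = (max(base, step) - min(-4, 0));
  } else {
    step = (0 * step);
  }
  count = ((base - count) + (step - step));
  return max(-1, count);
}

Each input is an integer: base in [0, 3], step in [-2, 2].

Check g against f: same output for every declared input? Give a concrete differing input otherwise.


Equivalent — the differences include boolean connective usage differs, plus comparison usage differs, yet no declared input distinguishes the two.
One worked example (base=3, step=1) — f: count = 4; (((-(base - step)) == min(-5, 2)) && ((count + 7) > (count - 9))) -> false; step = 0; count = -1; return -1; g: count = 4; ((!((-(base - step)) != min(-5, 2))) && ((count + 7) > (count - 9))) -> false; step = 0; count = -1; return -1; agreement on -1.
Every one of the 20 inputs gives matching results.
verdict: equivalent


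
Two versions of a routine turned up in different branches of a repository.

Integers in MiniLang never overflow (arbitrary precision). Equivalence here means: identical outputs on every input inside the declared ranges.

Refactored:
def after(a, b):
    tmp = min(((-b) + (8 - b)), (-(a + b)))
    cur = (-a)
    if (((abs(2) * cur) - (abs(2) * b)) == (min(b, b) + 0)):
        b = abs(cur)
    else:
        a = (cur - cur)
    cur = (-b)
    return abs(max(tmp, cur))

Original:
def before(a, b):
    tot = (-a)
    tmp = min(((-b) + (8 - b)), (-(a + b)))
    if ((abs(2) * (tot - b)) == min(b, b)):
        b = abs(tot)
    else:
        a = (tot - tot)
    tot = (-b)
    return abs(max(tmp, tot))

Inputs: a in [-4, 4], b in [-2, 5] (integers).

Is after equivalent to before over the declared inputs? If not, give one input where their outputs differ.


Side by side, the visible changes include: local variable names differ, plus arithmetic usage differs, plus min/max/abs usage differs, plus constant usage differs.
As a probe, take a=0, b=-1: before runs tot=0, then tmp=1, then ((abs(2) * (tot - b)) == min(b, b)) is false, then a=0, then tot=1, then returns 1; after runs tmp=1, then cur=0, then (((abs(2) * cur) - (abs(2) * b)) == (min(b, b) + 0)) is false, then a=0, then cur=1, then returns 1; both end at 1.
An exhaustive pass over the 72 declared inputs shows identical outputs.
verdict: equivalent


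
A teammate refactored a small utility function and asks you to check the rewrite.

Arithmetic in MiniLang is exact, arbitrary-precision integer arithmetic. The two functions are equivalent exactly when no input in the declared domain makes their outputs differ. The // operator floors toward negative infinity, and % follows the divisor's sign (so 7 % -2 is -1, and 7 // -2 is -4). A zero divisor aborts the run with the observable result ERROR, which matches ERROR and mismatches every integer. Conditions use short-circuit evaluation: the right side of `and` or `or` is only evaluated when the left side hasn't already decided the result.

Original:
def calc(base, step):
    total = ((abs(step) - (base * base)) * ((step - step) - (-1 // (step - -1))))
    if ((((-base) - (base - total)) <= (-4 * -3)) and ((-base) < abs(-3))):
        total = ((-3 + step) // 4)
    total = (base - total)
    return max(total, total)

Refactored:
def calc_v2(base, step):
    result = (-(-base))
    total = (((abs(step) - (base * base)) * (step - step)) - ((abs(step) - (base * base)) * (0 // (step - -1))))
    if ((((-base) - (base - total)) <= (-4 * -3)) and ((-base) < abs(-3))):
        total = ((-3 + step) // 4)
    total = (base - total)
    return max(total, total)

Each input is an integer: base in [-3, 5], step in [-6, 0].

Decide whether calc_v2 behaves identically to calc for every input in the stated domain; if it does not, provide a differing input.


On input base=-3, step=-2, calc returns -10 while calc_v2 returns -3.
verdict: not equivalent; witness: base=-3, step=-2


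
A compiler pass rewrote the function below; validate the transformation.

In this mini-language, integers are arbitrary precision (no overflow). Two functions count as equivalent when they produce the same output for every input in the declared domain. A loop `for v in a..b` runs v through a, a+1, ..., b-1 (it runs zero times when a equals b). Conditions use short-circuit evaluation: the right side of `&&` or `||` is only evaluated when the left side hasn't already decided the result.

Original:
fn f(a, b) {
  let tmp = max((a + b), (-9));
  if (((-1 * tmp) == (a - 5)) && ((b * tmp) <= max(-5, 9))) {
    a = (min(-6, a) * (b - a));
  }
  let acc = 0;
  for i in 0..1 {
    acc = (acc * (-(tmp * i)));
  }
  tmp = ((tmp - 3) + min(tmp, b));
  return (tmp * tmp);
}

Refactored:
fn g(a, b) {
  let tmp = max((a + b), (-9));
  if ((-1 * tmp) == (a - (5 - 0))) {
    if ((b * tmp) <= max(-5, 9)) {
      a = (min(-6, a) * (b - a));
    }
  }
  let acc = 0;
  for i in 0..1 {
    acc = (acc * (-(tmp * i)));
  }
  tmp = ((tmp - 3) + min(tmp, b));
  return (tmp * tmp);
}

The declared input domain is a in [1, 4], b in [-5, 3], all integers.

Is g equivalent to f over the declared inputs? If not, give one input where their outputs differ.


Although branching structure differs, plus arithmetic usage differs, plus statement counts differ, plus boolean connective usage differs, plus constant usage differs, 36/36 inputs agree.
verdict: equivalent


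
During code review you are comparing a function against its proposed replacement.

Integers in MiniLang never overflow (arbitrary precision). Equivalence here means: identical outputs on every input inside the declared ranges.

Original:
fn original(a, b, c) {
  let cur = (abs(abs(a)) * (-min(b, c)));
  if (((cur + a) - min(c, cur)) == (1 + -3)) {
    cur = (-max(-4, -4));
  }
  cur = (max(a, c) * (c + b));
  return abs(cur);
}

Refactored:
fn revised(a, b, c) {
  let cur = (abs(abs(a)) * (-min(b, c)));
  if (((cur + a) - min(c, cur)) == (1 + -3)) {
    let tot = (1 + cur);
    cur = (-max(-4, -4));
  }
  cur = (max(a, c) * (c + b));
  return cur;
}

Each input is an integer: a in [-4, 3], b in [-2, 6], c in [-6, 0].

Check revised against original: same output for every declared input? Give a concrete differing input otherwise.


Consider the input a=-4, b=2, c=-1.
original: cur := 4 | (((cur + a) - min(c, cur)) == (1 + -3)): false | cur := -1 | result 1
revised: cur := 4 | (((cur + a) - min(c, cur)) == (1 + -3)): false | cur := -1 | result -1
1 != -1, so the rewrite changes behavior.
verdict: not equivalent; witness: a=-4, b=2, c=-1


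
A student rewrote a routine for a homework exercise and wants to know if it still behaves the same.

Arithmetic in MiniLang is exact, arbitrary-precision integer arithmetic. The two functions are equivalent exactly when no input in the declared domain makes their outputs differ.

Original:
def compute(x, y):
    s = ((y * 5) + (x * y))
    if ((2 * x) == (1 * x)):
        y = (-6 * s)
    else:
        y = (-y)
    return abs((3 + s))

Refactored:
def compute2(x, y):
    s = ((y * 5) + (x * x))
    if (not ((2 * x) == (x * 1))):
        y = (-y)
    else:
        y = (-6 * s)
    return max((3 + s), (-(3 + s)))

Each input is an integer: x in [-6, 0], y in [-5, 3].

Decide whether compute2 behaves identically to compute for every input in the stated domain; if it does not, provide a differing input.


At x=-6, y=-5: compute gives 8, compute2 gives 14.
verdict: not equivalent; witness: x=-6, y=-5


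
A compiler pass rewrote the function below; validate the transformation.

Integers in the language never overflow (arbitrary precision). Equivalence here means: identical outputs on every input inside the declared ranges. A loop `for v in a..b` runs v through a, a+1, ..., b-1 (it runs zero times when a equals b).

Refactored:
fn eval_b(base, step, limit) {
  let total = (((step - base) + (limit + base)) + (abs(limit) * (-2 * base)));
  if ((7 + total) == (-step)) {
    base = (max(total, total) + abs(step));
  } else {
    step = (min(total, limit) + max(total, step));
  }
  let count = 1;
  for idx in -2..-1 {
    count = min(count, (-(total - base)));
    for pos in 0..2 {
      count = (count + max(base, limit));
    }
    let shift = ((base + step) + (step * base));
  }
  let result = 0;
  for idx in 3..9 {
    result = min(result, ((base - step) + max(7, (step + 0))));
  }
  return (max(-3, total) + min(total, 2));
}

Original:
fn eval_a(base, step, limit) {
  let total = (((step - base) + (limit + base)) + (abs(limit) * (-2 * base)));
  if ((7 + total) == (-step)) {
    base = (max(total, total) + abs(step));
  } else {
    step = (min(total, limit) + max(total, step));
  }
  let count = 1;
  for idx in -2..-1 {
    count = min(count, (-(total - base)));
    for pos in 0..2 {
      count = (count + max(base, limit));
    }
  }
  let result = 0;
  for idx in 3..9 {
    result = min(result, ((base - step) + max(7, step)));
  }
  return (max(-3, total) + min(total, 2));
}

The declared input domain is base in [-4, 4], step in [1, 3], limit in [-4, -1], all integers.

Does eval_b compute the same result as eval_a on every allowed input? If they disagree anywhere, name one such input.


Differences: arithmetic usage differs; and statement counts differ; and local variable names differ; and constant usage differs — yet all 108 inputs agree.
verdict: equivalent


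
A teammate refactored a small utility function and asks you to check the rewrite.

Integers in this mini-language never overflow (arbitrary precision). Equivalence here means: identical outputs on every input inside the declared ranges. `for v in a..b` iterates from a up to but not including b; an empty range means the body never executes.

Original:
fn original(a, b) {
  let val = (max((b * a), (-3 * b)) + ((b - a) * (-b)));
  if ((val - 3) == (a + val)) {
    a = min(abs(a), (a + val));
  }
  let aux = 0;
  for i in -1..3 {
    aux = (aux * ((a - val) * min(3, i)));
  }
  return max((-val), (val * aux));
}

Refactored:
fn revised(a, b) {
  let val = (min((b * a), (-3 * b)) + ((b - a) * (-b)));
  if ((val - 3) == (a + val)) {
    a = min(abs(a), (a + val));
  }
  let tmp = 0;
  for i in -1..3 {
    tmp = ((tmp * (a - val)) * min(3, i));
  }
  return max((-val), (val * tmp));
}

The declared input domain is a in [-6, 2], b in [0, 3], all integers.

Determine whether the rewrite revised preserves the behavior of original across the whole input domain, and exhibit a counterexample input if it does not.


Input a=-6, b=1: 10 from original versus 13 from revised.
verdict: not equivalent; witness: a=-6, b=1


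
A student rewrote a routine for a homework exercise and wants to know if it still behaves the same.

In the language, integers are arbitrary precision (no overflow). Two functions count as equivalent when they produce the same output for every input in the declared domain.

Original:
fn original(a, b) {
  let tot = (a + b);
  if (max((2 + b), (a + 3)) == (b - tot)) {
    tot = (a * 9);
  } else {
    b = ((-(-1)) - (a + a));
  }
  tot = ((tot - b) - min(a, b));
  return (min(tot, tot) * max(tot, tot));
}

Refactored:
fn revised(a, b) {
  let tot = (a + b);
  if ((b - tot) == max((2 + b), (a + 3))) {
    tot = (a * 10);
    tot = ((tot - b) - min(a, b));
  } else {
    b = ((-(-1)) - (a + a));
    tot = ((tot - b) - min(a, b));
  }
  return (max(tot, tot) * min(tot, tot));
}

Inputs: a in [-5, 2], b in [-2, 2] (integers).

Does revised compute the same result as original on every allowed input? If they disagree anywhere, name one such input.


a=-4, b=2 yields 1156 from original but 1444 from revised.
verdict: not equivalent; witness: a=-4, b=2


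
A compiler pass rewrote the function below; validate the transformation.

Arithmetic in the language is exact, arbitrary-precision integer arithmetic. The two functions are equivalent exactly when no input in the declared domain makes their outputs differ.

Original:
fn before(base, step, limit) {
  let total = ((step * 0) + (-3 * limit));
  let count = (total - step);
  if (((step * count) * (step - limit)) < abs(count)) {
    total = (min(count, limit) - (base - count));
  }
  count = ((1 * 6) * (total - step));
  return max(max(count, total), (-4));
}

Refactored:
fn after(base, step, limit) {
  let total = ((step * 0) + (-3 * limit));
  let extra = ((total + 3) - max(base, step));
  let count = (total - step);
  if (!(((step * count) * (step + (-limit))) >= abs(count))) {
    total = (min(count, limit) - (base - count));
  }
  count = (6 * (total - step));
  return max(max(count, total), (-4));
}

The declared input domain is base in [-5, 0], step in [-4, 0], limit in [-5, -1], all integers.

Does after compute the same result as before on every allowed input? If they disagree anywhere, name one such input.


Comparing the listings, the differences include: boolean connective usage differs, plus min/max/abs usage differs, plus constant usage differs, plus arithmetic usage differs, plus statement counts differ, plus comparison usage differs, plus local variable names differ.
As a probe, take base=-1, step=-1, limit=-4: before runs total becomes 12; next count becomes 13; next (((step * count) * (step - limit)) < abs(count)) evaluates to true; next total becomes 10; next count becomes 66; next final value 66; after runs total becomes 12; next extra becomes 16; next count becomes 13; next (!(((step * count) * (step + (-limit))) >= abs(count))) evaluates to true; next total becomes 10; next count becomes 66; next final value 66; both end at 66.
Every one of the 150 inputs gives matching results.
verdict: equivalent


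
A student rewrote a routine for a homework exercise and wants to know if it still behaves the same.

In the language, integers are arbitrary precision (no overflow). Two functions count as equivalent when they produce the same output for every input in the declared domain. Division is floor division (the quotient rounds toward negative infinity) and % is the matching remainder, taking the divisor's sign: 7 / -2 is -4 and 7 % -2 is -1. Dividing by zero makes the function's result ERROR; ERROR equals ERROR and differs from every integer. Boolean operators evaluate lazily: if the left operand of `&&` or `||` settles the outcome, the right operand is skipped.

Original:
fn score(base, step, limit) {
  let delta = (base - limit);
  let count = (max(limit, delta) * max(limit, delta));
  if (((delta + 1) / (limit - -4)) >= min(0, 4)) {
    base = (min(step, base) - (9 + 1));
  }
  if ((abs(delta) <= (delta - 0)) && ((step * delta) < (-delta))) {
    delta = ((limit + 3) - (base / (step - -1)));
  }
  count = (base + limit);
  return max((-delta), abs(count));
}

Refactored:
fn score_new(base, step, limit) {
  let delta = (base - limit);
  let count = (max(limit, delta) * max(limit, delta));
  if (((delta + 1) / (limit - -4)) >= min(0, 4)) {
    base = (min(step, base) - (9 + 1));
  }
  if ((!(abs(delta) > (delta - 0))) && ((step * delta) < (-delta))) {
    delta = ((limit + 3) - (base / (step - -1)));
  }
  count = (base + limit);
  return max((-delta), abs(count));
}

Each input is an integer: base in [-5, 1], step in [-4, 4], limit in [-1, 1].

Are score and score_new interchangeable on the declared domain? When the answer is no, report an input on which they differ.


Comparing the listings, the differences include: boolean connective usage differs, and comparison usage differs.
As a probe, take base=-3, step=1, limit=-1: score runs delta := -2 | count := 1 | (((delta + 1) / (limit - -4)) >= min(0, 4)): false | ((abs(delta) <= (delta - 0)) && ((step * delta) < (-delta))): false | count := -4 | result 4; score_new runs delta := -2 | count := 1 | (((delta + 1) / (limit - -4)) >= min(0, 4)): false | ((!(abs(delta) > (delta - 0))) && ((step * delta) < (-delta))): false | count := -4 | result 4; both end at 4.
Across all 189 domain points the two functions coincide.
verdict: equivalent


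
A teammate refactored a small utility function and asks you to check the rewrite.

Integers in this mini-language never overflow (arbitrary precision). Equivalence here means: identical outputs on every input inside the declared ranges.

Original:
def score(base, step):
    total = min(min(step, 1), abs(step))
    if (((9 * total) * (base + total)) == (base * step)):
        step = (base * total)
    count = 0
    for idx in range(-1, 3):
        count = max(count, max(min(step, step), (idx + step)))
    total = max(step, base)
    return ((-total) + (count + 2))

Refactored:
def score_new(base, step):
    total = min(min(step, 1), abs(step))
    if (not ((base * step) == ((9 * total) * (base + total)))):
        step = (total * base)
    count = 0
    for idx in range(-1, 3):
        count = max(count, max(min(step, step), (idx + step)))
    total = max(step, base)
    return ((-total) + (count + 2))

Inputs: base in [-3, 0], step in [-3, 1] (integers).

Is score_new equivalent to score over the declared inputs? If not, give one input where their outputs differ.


Take base=-3, step=-3.
score: total=-3, then (((9 * total) * (base + total)) == (base * step)) is false, then count=0, then (idx=-1), then count=0, then (idx=0), then count=0, then (idx=1), then count=0, then (idx=2), then count=0, then total=-3, then returns 5
score_new: total=-3, then (not ((base * step) == ((9 * total) * (base + total)))) is true, then step=9, then count=0, then (idx=-1), then count=9, then (idx=0), then count=9, then (idx=1), then count=10, then (idx=2), then count=11, then total=9, then returns 4
5 against 4: the behavior changed.
verdict: not equivalent; witness: base=-3, step=-3


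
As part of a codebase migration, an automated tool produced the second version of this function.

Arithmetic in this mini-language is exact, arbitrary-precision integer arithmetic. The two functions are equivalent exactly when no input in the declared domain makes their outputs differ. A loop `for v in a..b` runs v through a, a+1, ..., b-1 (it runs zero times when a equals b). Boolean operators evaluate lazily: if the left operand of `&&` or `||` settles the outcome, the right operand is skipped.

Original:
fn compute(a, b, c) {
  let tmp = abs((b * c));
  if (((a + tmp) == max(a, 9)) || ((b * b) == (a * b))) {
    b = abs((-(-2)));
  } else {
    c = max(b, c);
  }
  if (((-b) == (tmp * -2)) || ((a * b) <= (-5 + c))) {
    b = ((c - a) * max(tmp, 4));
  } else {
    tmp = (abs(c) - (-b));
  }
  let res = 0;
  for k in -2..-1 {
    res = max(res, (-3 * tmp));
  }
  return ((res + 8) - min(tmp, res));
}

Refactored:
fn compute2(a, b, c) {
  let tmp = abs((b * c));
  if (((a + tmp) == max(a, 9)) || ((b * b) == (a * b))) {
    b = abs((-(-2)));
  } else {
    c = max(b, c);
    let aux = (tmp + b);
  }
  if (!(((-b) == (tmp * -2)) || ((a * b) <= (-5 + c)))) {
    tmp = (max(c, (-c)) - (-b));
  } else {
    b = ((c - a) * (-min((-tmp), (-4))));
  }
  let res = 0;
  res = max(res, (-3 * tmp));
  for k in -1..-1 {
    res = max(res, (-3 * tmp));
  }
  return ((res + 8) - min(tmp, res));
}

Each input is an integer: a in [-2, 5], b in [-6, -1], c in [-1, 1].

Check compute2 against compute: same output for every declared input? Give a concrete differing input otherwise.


Side by side, the visible changes include: constant usage differs; and min/max/abs usage differs; and arithmetic usage differs; and statement counts differ; and boolean connective usage differs; and local variable names differ; and loop structure differs.
One worked example (a=-2, b=-1, c=0) — compute: tmp=0, then (((a + tmp) == max(a, 9)) || ((b * b) == (a * b))) is false, then c=0, then (((-b) == (tmp * -2)) || ((a * b) <= (-5 + c))) is false, then tmp=-1, then res=0, then (k=-2), then res=3, then returns 12; compute2: tmp=0, then (((a + tmp) == max(a, 9)) || ((b * b) == (a * b))) is false, then c=0, then aux=-1, then (!(((-b) == (tmp * -2)) || ((a * b) <= (-5 + c)))) is true, then tmp=-1, then res=0, then res=3, then the loop over k runs zero times, then returns 12; agreement on 12.
Checked all 144 inputs in the declared domain: the outputs agree on every one.
verdict: equivalent


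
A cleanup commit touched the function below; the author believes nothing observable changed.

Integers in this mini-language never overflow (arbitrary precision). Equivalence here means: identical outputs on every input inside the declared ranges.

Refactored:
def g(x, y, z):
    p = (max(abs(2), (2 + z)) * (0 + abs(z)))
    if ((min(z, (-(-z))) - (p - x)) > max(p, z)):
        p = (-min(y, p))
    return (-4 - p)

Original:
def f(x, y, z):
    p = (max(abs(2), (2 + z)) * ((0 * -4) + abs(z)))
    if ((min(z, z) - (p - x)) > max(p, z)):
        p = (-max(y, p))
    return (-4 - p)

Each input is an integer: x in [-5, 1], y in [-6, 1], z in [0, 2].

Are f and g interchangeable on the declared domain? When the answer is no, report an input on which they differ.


Not equivalent: x=1, y=-6, z=0 separates them (-4 vs -10).
f: p=0, then ((min(z, z) - (p - x)) > max(p, z)) is true, then p=0, then returns -4
g: p=0, then ((min(z, (-(-z))) - (p - x)) > max(p, z)) is true, then p=6, then returns -10
verdict: not equivalent; witness: x=1, y=-6, z=0


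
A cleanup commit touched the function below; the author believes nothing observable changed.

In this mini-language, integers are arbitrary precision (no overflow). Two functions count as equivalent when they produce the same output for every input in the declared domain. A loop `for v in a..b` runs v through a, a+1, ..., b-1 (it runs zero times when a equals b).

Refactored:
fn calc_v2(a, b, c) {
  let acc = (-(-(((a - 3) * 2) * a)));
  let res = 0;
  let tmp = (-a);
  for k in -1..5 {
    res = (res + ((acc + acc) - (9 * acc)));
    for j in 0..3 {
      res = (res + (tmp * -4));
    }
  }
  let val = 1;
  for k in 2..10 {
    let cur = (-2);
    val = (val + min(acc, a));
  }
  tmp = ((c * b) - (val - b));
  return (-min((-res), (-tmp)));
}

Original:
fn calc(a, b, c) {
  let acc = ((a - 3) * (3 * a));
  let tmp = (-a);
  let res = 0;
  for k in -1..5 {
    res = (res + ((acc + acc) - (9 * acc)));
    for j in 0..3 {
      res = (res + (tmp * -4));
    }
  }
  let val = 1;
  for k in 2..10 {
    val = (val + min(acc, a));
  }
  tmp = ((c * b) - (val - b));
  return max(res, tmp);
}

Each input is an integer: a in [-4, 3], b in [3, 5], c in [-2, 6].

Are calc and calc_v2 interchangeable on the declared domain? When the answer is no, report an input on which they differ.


Try a=1, b=3, c=-2.
calc: acc = -6; tmp = -1; res = 0; [k=-1]; res = 42; [j=0]; res = 46; [j=1]; res = 50; [j=2]; res = 54; [k=0]; res = 96; [j=0]; res = 100; [j=1]; res = 104; [j=2]; res = 108; [k=1]; res = 150; [j=0]; res = 154; [j=1]; res = 158; [j=2]; res = 162; [k=2]; res = 204; [j=0]; res = 208; [j=1]; res = 212; [j=2]; res = 216; [k=3]; res = 258; [j=0]; res = 262; [j=1]; res = 266; [j=2]; res = 270; [k=4]; res = 312; [j=0]; res = 316; [j=1]; res = 320; [j=2]; res = 324; val = 1; [k=2]; val = -5; [k=3]; val = -11; [k=4]; val = -17; [k=5]; val = -23; [k=6]; val = -29; [k=7]; val = -35; [k=8]; val = -41; [k=9]; val = -47; tmp = 44; return 324
calc_v2: acc = -4; res = 0; tmp = -1; [k=-1]; res = 28; [j=0]; res = 32; [j=1]; res = 36; [j=2]; res = 40; [k=0]; res = 68; [j=0]; res = 72; [j=1]; res = 76; [j=2]; res = 80; [k=1]; res = 108; [j=0]; res = 112; [j=1]; res = 116; [j=2]; res = 120; [k=2]; res = 148; [j=0]; res = 152; [j=1]; res = 156; [j=2]; res = 160; [k=3]; res = 188; [j=0]; res = 192; [j=1]; res = 196; [j=2]; res = 200; [k=4]; res = 228; [j=0]; res = 232; [j=1]; res = 236; [j=2]; res = 240; val = 1; [k=2]; cur = -2; val = -3; [k=3]; cur = -2; val = -7; [k=4]; cur = -2; val = -11; [k=5]; cur = -2; val = -15; [k=6]; cur = -2; val = -19; [k=7]; cur = -2; val = -23; [k=8]; cur = -2; val = -27; [k=9]; cur = -2; val = -31; tmp = 28; return 240
324 against 240: the behavior changed.
verdict: not equivalent; witness: a=1, b=3, c=-2


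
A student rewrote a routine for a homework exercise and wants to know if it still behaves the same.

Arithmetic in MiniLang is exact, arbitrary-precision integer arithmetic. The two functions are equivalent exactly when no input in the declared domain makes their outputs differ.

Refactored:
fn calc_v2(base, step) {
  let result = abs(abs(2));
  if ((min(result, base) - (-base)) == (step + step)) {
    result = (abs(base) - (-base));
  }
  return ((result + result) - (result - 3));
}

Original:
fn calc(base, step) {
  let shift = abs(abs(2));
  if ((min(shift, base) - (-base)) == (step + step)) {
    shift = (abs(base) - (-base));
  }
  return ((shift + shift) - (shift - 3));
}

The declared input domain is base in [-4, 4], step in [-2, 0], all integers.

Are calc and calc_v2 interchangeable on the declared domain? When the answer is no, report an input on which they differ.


Reading the diff, among the changes: local variable names differ.
One worked example (base=-4, step=-1) — calc: shift := 2 | ((min(shift, base) - (-base)) == (step + step)): false | result 5; calc_v2: result := 2 | ((min(result, base) - (-base)) == (step + step)): false | result 5; agreement on 5.
Every one of the 27 inputs gives matching results.
verdict: equivalent


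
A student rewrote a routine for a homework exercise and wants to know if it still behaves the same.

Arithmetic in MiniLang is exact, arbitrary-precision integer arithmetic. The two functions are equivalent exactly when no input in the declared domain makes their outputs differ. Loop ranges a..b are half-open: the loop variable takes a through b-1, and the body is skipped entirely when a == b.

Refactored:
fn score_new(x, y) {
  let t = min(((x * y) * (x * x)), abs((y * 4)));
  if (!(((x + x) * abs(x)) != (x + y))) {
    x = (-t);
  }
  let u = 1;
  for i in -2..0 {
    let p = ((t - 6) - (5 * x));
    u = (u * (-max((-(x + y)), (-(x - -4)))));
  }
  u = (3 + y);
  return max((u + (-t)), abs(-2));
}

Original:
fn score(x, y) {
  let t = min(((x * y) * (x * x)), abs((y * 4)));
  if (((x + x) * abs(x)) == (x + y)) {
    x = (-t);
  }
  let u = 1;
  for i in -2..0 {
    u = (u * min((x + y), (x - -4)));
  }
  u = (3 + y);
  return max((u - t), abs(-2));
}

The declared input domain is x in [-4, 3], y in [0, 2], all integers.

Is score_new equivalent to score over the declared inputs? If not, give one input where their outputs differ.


Reading the diff, among the changes: boolean connective usage differs, constant usage differs, arithmetic usage differs, min/max/abs usage differs, statement counts differ, local variable names differ, comparison usage differs.
Spot check at x=2, y=2 — score: t=8, then (((x + x) * abs(x)) == (x + y)) is false, then u=1, then (i=-2), then u=4, then (i=-1), then u=16, then u=5, then returns 2. score_new: t=8, then (!(((x + x) * abs(x)) != (x + y))) is false, then u=1, then (i=-2), then p=-8, then u=4, then (i=-1), then p=-8, then u=16, then u=5, then returns 2. Both give 2.
Every one of the 24 inputs gives matching results.
verdict: equivalent


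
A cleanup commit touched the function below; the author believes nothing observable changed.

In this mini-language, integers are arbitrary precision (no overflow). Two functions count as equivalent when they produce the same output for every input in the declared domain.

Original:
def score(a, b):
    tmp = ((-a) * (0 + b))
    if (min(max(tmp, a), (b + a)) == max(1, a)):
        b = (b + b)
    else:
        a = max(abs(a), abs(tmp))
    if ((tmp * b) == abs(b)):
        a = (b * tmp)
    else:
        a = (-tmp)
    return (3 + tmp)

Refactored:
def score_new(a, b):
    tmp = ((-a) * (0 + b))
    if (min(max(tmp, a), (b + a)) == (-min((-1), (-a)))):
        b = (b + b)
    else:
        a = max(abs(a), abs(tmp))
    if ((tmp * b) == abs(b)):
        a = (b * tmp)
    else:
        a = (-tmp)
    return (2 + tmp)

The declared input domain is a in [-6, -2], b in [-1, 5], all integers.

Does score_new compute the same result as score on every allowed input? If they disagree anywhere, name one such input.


Take a=-6, b=-1.
score: tmp = -6; (min(max(tmp, a), (b + a)) == max(1, a)) -> false; a = 6; ((tmp * b) == abs(b)) -> false; a = 6; return -3
score_new: tmp = -6; (min(max(tmp, a), (b + a)) == (-min((-1), (-a)))) -> false; a = 6; ((tmp * b) == abs(b)) -> false; a = 6; return -4
-3 vs -4 — the two versions disagree here.
verdict: not equivalent; witness: a=-6, b=-1


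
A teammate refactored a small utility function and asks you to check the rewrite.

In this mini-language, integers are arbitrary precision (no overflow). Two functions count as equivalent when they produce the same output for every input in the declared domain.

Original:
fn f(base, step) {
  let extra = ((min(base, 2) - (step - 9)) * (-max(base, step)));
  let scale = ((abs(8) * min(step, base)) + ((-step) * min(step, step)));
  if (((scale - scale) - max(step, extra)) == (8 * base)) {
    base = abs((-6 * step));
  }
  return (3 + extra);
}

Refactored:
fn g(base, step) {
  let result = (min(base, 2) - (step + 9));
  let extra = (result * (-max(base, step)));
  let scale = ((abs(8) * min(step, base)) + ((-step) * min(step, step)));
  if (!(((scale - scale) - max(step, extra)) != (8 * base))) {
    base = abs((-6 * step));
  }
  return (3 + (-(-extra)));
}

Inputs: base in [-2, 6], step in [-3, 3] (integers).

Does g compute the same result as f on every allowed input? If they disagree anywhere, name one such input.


Consider the input base=-2, step=-3.
f: extra becomes 20; next scale becomes -33; next (((scale - scale) - max(step, extra)) == (8 * base)) evaluates to false; next final value 23
g: result becomes -8; next extra becomes -16; next scale becomes -33; next (!(((scale - scale) - max(step, extra)) != (8 * base))) evaluates to false; next final value -13
23 vs -13 — the two versions disagree here.
verdict: not equivalent; witness: base=-2, step=-3


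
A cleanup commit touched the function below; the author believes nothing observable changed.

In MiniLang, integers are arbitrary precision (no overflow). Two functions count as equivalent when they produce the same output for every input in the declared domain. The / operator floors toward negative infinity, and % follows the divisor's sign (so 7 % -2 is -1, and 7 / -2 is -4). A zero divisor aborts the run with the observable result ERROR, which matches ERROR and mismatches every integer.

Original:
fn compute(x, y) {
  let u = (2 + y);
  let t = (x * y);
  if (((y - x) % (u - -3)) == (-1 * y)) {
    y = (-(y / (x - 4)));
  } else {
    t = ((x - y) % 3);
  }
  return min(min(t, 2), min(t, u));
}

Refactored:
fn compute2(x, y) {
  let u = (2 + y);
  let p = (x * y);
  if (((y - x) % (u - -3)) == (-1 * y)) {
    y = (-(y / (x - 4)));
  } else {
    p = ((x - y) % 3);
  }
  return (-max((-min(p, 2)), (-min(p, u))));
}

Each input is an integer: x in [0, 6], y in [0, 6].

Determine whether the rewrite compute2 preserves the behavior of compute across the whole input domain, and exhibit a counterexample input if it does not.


Although min/max/abs usage differs, and local variable names differ, 49/49 inputs agree.
verdict: equivalent


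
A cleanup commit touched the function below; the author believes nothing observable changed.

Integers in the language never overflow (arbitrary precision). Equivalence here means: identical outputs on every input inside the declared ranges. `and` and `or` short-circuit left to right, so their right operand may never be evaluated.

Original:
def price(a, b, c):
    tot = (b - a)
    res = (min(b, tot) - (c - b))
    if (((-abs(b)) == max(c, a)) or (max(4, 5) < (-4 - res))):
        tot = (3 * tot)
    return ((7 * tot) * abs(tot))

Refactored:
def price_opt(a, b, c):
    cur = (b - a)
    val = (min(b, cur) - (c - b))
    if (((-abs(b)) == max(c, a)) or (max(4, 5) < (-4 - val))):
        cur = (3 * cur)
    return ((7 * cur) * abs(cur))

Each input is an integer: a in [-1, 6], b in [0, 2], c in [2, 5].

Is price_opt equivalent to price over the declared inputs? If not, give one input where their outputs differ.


The two versions differ — the changes include local variable names differ.
Tracing a=1, b=1, c=3: price: tot becomes 0; next res becomes -2; next (((-abs(b)) == max(c, a)) or (max(4, 5) < (-4 - res))) evaluates to false; next final value 0 | price_opt: cur becomes 0; next val becomes -2; next (((-abs(b)) == max(c, a)) or (max(4, 5) < (-4 - val))) evaluates to false; next final value 0 — matching result 0.
Across all 96 domain points the two functions coincide.
verdict: equivalent


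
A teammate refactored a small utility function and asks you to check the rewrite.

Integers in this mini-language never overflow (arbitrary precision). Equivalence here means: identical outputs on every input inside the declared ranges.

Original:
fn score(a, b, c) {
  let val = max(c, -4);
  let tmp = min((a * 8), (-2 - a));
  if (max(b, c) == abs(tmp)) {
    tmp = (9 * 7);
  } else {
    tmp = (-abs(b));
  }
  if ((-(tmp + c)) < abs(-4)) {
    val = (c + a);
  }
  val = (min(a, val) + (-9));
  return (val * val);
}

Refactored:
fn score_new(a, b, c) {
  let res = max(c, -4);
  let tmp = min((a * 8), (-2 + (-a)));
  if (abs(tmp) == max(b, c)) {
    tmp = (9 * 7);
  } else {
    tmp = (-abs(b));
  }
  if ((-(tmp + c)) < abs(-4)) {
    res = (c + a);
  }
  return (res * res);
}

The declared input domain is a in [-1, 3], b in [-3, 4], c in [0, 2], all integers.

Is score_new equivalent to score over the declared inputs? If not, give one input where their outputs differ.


There is a counterexample at a=-1, b=-3, c=0: 100 on one side, 1 on the other.
score: val becomes 0; next tmp becomes -8; next (max(b, c) == abs(tmp)) evaluates to false; next tmp becomes -3; next ((-(tmp + c)) < abs(-4)) evaluates to true; next val becomes -1; next val becomes -10; next final value 100
score_new: res becomes 0; next tmp becomes -8; next (abs(tmp) == max(b, c)) evaluates to false; next tmp becomes -3; next ((-(tmp + c)) < abs(-4)) evaluates to true; next res becomes -1; next final value 1
verdict: not equivalent; witness: a=-1, b=-3, c=0


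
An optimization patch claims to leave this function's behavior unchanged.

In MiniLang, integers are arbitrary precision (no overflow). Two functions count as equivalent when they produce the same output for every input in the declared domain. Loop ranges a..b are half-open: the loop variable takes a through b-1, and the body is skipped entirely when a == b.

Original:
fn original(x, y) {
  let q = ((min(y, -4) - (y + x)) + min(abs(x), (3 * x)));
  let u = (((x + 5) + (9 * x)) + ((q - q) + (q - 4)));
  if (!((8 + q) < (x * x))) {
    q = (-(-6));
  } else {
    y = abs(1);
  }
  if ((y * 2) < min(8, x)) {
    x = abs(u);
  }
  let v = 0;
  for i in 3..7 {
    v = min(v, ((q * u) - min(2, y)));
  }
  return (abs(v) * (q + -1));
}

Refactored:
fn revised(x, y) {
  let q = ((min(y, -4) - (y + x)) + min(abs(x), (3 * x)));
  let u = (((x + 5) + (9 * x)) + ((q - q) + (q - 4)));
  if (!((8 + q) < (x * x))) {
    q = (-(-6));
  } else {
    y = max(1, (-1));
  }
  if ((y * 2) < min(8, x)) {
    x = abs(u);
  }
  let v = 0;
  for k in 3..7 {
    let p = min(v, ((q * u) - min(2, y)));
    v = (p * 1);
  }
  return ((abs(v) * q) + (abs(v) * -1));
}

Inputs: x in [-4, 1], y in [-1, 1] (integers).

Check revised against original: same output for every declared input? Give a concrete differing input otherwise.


Although statement counts differ, and constant usage differs, and min/max/abs usage differs, and local variable names differ, and arithmetic usage differs, 18/18 inputs agree.
verdict: equivalent


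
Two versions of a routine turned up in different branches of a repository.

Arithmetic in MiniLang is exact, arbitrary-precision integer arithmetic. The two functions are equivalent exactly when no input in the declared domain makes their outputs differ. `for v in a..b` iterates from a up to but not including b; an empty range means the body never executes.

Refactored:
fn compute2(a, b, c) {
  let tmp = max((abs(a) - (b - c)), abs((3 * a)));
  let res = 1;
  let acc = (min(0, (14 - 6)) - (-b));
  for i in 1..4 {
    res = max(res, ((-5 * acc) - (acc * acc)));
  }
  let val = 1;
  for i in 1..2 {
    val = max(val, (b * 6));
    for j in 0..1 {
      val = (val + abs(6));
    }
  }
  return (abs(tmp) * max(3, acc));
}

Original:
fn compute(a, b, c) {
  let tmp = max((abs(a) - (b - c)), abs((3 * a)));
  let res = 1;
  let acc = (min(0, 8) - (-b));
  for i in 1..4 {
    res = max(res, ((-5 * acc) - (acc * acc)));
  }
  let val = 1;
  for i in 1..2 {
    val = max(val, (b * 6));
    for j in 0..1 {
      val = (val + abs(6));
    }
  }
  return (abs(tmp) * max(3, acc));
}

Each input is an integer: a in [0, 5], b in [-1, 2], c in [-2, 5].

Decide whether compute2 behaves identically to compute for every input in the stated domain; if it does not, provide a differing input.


Although constant usage differs; arithmetic usage differs, 192/192 inputs agree.
verdict: equivalent


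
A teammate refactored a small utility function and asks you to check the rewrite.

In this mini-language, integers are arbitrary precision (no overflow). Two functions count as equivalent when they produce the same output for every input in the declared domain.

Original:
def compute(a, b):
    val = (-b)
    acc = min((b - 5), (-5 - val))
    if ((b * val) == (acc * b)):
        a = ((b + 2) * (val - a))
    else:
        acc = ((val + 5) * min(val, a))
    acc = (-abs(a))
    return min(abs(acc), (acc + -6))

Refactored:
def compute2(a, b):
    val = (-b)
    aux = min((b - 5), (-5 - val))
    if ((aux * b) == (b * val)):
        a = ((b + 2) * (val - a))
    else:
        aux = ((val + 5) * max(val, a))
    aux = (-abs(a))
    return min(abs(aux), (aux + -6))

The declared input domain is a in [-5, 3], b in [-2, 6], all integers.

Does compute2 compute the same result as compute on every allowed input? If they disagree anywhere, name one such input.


The edit looks behavioral (`min(val, a)` became `max(val, a)`), but over these ranges it never changes the outcome.
As a probe, take a=0, b=3: compute runs val := -3 | acc := -2 | ((b * val) == (acc * b)): false | acc := -6 | acc := 0 | result -6; compute2 runs val := -3 | aux := -2 | ((aux * b) == (b * val)): false | aux := 0 | aux := 0 | result -6; both end at -6.
Every one of the 81 inputs gives matching results.
verdict: equivalent
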